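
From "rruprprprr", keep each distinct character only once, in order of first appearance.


Input: 'rruprprprr'
Operation: keep first occurrence of each character
Scan: s[0]='r' new -> keep; s[1]='r' seen -> skip; s[2]='u' new -> keep; s[3]='p' new -> keep; s[4]='r' seen -> skip; s[5]='p' seen -> skip; s[6]='r' seen -> skip; s[7]='p' seen -> skip; s[8]='r' seen -> skip; s[9]='r' seen -> skip
Result: rup


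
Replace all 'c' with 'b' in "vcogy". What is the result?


Input string: 'vcogy'
Operation: replace 'c' with 'b'
Positions of 'c': 1
After replacement: vbogy


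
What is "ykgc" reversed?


Input string: 'ykgc'
Operation: reverse character order
Original order: 'y' -> 'k' -> 'g' -> 'c'
Reversed order: 'c' -> 'g' -> 'k' -> 'y'
Result: cgky


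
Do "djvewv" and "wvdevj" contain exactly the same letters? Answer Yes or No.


String 1: 'djvewv' -> sorted: 'dejvvw'
String 2: 'wvdevj' -> sorted: 'dejvvw'
Compare sorted forms: 'dejvvw' == 'dejvvw'
Anagram: Yes


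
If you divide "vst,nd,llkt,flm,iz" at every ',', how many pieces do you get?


Input string: 'vst,nd,llkt,flm,iz'
Delimiter: ','
Split result: 'vst', 'nd', 'llkt', 'flm', 'iz'
Number of parts: 5


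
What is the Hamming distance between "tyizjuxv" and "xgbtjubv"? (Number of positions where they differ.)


String 1: 'tyizjuxv'
String 2: 'xgbtjubv'
Compare each position: pos 0: 't'!='x', pos 1: 'y'!='g', pos 2: 'i'!='b', pos 3: 'z'!='t', pos 4: 'j'=='j', pos 5: 'u'=='u', pos 6: 'x'!='b', pos 7: 'v'=='v'
Differing positions: 5
Hamming distance: 5


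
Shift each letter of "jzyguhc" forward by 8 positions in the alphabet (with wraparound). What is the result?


Input: 'jzyguhc', shift = 8
Operation: for each letter, (position + 8) mod 26
Mapping: 'j'(9+8=17)->'r', 'z'(25+8=33, 33 mod 26=7)->'h', 'y'(24+8=32, 32 mod 26=6)->'g', 'g'(6+8=14)->'o', 'u'(20+8=28, 28 mod 26=2)->'c', 'h'(7+8=15)->'p', 'c'(2+8=10)->'k'
Result: rhgocpk


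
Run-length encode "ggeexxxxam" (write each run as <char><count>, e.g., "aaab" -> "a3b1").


Input: 'ggeexxxxam'
Operation: identify consecutive runs
Runs: 'gg' -> g2, 'ee' -> e2, 'xxxx' -> x4, 'a' -> a1, 'm' -> m1
Encoded: g2e2x4a1m1


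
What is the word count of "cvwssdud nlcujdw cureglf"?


Input string: 'cvwssdud nlcujdw cureglf'
Operation: split by spaces
Words found: 'cvwssdud', 'nlcujdw', 'cureglf'
Word count: 3


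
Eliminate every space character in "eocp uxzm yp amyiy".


Input string: 'eocp uxzm yp amyiy'
Operation: remove all spaces
Words: 'eocp', 'uxzm', 'yp', 'amyiy'
Join without spaces: eocpuxzmypamyiy


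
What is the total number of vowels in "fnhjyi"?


Input string: 'fnhjyi'
Operation: count vowels (a, e, i, o, u)
Scan: s[0]='f', s[1]='n', s[2]='h', s[3]='j', s[4]='y', s[5]='i' (vowel)
Vowels found: 1
Result: 1


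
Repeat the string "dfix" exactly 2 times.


Input string: 'dfix'
Operation: repeat 2 times
Concatenation: 'dfix' + 'dfix'
Result: dfixdfix


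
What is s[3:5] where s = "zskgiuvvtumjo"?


Input string: 'zskgiuvvtumjo'
Operation: slice [3:5]
Extract characters: s[3]='g', s[4]='i'
Result: gi


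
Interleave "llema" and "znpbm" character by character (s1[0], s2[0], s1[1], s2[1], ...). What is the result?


String 1: 'llema'
String 2: 'znpbm'
Operation: alternate characters
Pairs: 'l'+'z', 'l'+'n', 'e'+'p', 'm'+'b', 'a'+'m'
Result: lzlnepmbam


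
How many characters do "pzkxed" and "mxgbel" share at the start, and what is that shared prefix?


String 1: 'pzkxed'
String 2: 'mxgbel'
Compare position by position:
pos 0: 'p' vs 'm' differ -> stop
Longest common prefix: "" (length 0)


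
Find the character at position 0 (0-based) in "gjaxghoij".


Input string: 'gjaxghoij'
Operation: get character at index 0
Index mapping: s[0]='g'
Result: 'g'


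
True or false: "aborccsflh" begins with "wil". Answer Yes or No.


Input string: 'aborccsflh'
Prefix to check: 'wil'
First 3 characters of input: 'abo'
Match: False
Result: No


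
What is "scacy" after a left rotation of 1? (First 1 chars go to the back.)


Input: 'scacy', shift = 1
Operation: split at index 1 and swap parts
Front part s[0:1] = 's'
Back part s[1:] = 'cacy'
Rotated = back + front = 'cacy' + 's'
Result: cacys


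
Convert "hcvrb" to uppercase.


Input string: 'hcvrb'
Operation: convert each letter to uppercase
Mapping: 'h'->'H', 'c'->'C', 'v'->'V', 'r'->'R', 'b'->'B'
Result: HCVRB


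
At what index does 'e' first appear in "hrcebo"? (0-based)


Input string: 'hrcebo'
Target: 'e'
Scanning left to right: s[0]='h', s[1]='r', s[2]='c', s[3]='e'
First match at index: 3


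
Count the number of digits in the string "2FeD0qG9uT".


Input string: '2FeD0qG9uT'
Operation: count digit characters (0-9)
Scan: '2'(digit), 'F', 'e', 'D', '0'(digit), 'q', 'G', '9'(digit), 'u', 'T'
Digits found: 3
Result: 3


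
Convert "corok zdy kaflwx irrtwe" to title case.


Input string: 'corok zdy kaflwx irrtwe'
Operation: capitalize first letter of each word
Word transformations: 'corok'->'Corok', 'zdy'->'Zdy', 'kaflwx'->'Kaflwx', 'irrtwe'->'Irrtwe'
Result: Corok Zdy Kaflwx Irrtwe


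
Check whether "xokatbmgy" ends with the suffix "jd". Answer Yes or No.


Input string: 'xokatbmgy'
Suffix to check: 'jd'
Last 2 characters of input: 'gy'
Match: False
Result: No


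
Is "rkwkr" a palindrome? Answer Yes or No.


Input string: 'rkwkr'
Reversed: 'rkwkr'
Compare pairs: s[0]='r' vs s[4]='r' (match), s[1]='k' vs s[3]='k' (match)
Palindrome: Yes


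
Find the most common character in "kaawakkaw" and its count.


Input: 'kaawakkaw'
Operation: tally each character
Counts: 'a':4, 'k':3, 'w':2
Maximum: 'a' appears 4 times


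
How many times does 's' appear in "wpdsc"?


Input string: 'wpdsc'
Target character: 's'
Scan each position: s[3]='s'
Matches found at indices: 3
Total: 1


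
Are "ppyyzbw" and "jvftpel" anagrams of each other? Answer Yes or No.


String 1: 'ppyyzbw' -> sorted: 'bppwyyz'
String 2: 'jvftpel' -> sorted: 'efjlptv'
Compare sorted forms: 'bppwyyz' != 'efjlptv'
Anagram: No


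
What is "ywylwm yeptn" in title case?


Input string: 'ywylwm yeptn'
Operation: capitalize first letter of each word
Word transformations: 'ywylwm'->'Ywylwm', 'yeptn'->'Yeptn'
Result: Ywylwm Yeptn


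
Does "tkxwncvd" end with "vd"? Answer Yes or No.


Input string: 'tkxwncvd'
Suffix to check: 'vd'
Last 2 characters of input: 'vd'
Match: True
Result: Yes


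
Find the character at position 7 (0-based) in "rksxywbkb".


Input string: 'rksxywbkb'
Operation: get character at index 7
Index mapping: s[0]='r', s[1]='k', s[2]='s', s[3]='x', s[4]='y', s[5]='w', s[6]='b', s[7]='k'
Result: 'k'


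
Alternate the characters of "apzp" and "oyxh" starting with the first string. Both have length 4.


String 1: 'apzp'
String 2: 'oyxh'
Operation: alternate characters
Pairs: 'a'+'o', 'p'+'y', 'z'+'x', 'p'+'h'
Result: aopyzxph


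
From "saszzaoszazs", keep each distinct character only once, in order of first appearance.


Input: 'saszzaoszazs'
Operation: keep first occurrence of each character
Scan: s[0]='s' new -> keep; s[1]='a' new -> keep; s[2]='s' seen -> skip; s[3]='z' new -> keep; s[4]='z' seen -> skip; s[5]='a' seen -> skip; s[6]='o' new -> keep; s[7]='s' seen -> skip; s[8]='z' seen -> skip; s[9]='a' seen -> skip; s[10]='z' seen -> skip; s[11]='s' seen -> skip
Result: sazo


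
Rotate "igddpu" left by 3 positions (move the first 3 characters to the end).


Input: 'igddpu', shift = 3
Operation: split at index 3 and swap parts
Front part s[0:3] = 'igd'
Back part s[3:] = 'dpu'
Rotated = back + front = 'dpu' + 'igd'
Result: dpuigd


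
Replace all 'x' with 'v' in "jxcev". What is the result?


Input string: 'jxcev'
Operation: replace 'x' with 'v'
Positions of 'x': 1
After replacement: jvcev


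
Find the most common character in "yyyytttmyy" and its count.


Input: 'yyyytttmyy'
Operation: tally each character
Counts: 'm':1, 't':3, 'y':6
Maximum: 'y' appears 6 times


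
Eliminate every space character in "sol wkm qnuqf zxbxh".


Input string: 'sol wkm qnuqf zxbxh'
Operation: remove all spaces
Words: 'sol', 'wkm', 'qnuqf', 'zxbxh'
Join without spaces: solwkmqnuqfzxbxh


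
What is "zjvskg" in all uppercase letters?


Input string: 'zjvskg'
Operation: convert each letter to uppercase
Mapping: 'z'->'Z', 'j'->'J', 'v'->'V', 's'->'S', 'k'->'K', 'g'->'G'
Result: ZJVSKG


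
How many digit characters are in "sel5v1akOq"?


Input string: 'sel5v1akOq'
Operation: count digit characters (0-9)
Scan: 's', 'e', 'l', '5'(digit), 'v', '1'(digit), 'a', 'k', 'O', 'q'
Digits found: 2
Result: 2


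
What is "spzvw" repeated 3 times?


Input string: 'spzvw'
Operation: repeat 3 times
Concatenation: 'spzvw' + 'spzvw' + 'spzvw'
Result: spzvwspzvwspzvw


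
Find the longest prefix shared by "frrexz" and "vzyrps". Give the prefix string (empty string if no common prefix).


String 1: 'frrexz'
String 2: 'vzyrps'
Compare position by position:
pos 0: 'f' vs 'v' differ -> stop
Longest common prefix: "" (length 0)


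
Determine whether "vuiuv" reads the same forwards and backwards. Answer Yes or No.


Input string: 'vuiuv'
Reversed: 'vuiuv'
Compare pairs: s[0]='v' vs s[4]='v' (match), s[1]='u' vs s[3]='u' (match)
Palindrome: Yes


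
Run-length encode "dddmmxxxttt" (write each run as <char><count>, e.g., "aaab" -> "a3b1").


Input: 'dddmmxxxttt'
Operation: identify consecutive runs
Runs: 'ddd' -> d3, 'mm' -> m2, 'xxx' -> x3, 'ttt' -> t3
Encoded: d3m2x3t3


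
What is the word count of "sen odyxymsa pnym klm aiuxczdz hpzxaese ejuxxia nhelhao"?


Input string: 'sen odyxymsa pnym klm aiuxczdz hpzxaese ejuxxia nhelhao'
Operation: split by spaces
Words found: 'sen', 'odyxymsa', 'pnym', 'klm', 'aiuxczdz', 'hpzxaese', 'ejuxxia', 'nhelhao'
Word count: 8


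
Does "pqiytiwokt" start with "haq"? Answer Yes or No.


Input string: 'pqiytiwokt'
Prefix to check: 'haq'
First 3 characters of input: 'pqi'
Match: False
Result: No


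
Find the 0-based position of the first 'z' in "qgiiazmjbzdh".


Input string: 'qgiiazmjbzdh'
Target: 'z'
Scanning left to right: s[0]='q', s[1]='g', s[2]='i', s[3]='i', s[4]='a', s[5]='z'
First match at index: 5


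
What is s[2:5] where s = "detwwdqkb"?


Input string: 'detwwdqkb'
Operation: slice [2:5]
Extract characters: s[2]='t', s[3]='w', s[4]='w'
Result: tww


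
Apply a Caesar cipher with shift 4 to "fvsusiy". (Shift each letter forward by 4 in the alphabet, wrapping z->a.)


Input: 'fvsusiy', shift = 4
Operation: for each letter, (position + 4) mod 26
Mapping: 'f'(5+4=9)->'j', 'v'(21+4=25)->'z', 's'(18+4=22)->'w', 'u'(20+4=24)->'y', 's'(18+4=22)->'w', 'i'(8+4=12)->'m', 'y'(24+4=28, 28 mod 26=2)->'c'
Result: jzwywmc


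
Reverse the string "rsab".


Input string: 'rsab'
Operation: reverse character order
Original order: 'r' -> 's' -> 'a' -> 'b'
Reversed order: 'b' -> 'a' -> 's' -> 'r'
Result: basr


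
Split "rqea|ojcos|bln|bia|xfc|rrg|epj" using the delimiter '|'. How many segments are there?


Input string: 'rqea|ojcos|bln|bia|xfc|rrg|epj'
Delimiter: '|'
Split result: 'rqea', 'ojcos', 'bln', 'bia', 'xfc', 'rrg', 'epj'
Number of parts: 7


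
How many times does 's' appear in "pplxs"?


Input string: 'pplxs'
Target character: 's'
Scan each position: s[4]='s'
Matches found at indices: 4
Total: 1


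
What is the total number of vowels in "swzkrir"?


Input string: 'swzkrir'
Operation: count vowels (a, e, i, o, u)
Scan: s[0]='s', s[1]='w', s[2]='z', s[3]='k', s[4]='r', s[5]='i' (vowel), s[6]='r'
Vowels found: 1
Result: 1


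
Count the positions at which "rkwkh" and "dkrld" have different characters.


String 1: 'rkwkh'
String 2: 'dkrld'
Compare each position: pos 0: 'r'!='d', pos 1: 'k'=='k', pos 2: 'w'!='r', pos 3: 'k'!='l', pos 4: 'h'!='d'
Differing positions: 4
Hamming distance: 4


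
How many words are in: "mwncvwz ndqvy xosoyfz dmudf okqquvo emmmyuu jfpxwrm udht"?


Input string: 'mwncvwz ndqvy xosoyfz dmudf okqquvo emmmyuu jfpxwrm udht'
Operation: split by spaces
Words found: 'mwncvwz', 'ndqvy', 'xosoyfz', 'dmudf', 'okqquvo', 'emmmyuu', 'jfpxwrm', 'udht'
Word count: 8


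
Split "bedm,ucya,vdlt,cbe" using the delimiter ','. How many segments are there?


Input string: 'bedm,ucya,vdlt,cbe'
Delimiter: ','
Split result: 'bedm', 'ucya', 'vdlt', 'cbe'
Number of parts: 4


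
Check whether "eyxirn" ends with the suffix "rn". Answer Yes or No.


Input string: 'eyxirn'
Suffix to check: 'rn'
Last 2 characters of input: 'rn'
Match: True
Result: Yes


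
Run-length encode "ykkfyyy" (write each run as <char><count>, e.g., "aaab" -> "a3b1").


Input: 'ykkfyyy'
Operation: identify consecutive runs
Runs: 'y' -> y1, 'kk' -> k2, 'f' -> f1, 'yyy' -> y3
Encoded: y1k2f1y3


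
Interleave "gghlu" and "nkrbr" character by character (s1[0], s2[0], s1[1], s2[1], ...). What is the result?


String 1: 'gghlu'
String 2: 'nkrbr'
Operation: alternate characters
Pairs: 'g'+'n', 'g'+'k', 'h'+'r', 'l'+'b', 'u'+'r'
Result: gngkhrlbur


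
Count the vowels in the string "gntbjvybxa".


Input string: 'gntbjvybxa'
Operation: count vowels (a, e, i, o, u)
Scan: s[0]='g', s[1]='n', s[2]='t', s[3]='b', s[4]='j', s[5]='v', s[6]='y', s[7]='b', s[8]='x', s[9]='a' (vowel)
Vowels found: 1
Result: 1


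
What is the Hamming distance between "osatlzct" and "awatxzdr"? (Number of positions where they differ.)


String 1: 'osatlzct'
String 2: 'awatxzdr'
Compare each position: pos 0: 'o'!='a', pos 1: 's'!='w', pos 2: 'a'=='a', pos 3: 't'=='t', pos 4: 'l'!='x', pos 5: 'z'=='z', pos 6: 'c'!='d', pos 7: 't'!='r'
Differing positions: 5
Hamming distance: 5


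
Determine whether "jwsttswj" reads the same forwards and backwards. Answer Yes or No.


Input string: 'jwsttswj'
Reversed: 'jwsttswj'
Compare pairs: s[0]='j' vs s[7]='j' (match), s[1]='w' vs s[6]='w' (match), s[2]='s' vs s[5]='s' (match), s[3]='t' vs s[4]='t' (match)
Palindrome: Yes


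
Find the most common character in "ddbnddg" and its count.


Input: 'ddbnddg'
Operation: tally each character
Counts: 'b':1, 'd':4, 'g':1, 'n':1
Maximum: 'd' appears 4 times


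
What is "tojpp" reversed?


Input string: 'tojpp'
Operation: reverse character order
Original order: 't' -> 'o' -> 'j' -> 'p' -> 'p'
Reversed order: 'p' -> 'p' -> 'j' -> 'o' -> 't'
Result: ppjot


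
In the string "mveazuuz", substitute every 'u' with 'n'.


Input string: 'mveazuuz'
Operation: replace 'u' with 'n'
Positions of 'u': 5, 6
After replacement: mveaznnz


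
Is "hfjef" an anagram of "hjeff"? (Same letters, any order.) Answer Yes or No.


String 1: 'hjeff' -> sorted: 'effhj'
String 2: 'hfjef' -> sorted: 'effhj'
Compare sorted forms: 'effhj' == 'effhj'
Anagram: Yes


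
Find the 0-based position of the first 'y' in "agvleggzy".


Input string: 'agvleggzy'
Target: 'y'
Scanning left to right: s[0]='a', s[1]='g', s[2]='v', s[3]='l', s[4]='e', s[5]='g', s[6]='g', s[7]='z', s[8]='y'
First match at index: 8


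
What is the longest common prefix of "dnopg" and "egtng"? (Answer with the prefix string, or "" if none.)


String 1: 'dnopg'
String 2: 'egtng'
Compare position by position:
pos 0: 'd' vs 'e' differ -> stop
Longest common prefix: "" (length 0)


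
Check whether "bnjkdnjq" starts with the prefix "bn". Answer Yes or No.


Input string: 'bnjkdnjq'
Prefix to check: 'bn'
First 2 characters of input: 'bn'
Match: True
Result: Yes


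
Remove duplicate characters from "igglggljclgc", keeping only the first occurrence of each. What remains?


Input: 'igglggljclgc'
Operation: keep first occurrence of each character
Scan: s[0]='i' new -> keep; s[1]='g' new -> keep; s[2]='g' seen -> skip; s[3]='l' new -> keep; s[4]='g' seen -> skip; s[5]='g' seen -> skip; s[6]='l' seen -> skip; s[7]='j' new -> keep; s[8]='c' new -> keep; s[9]='l' seen -> skip; s[10]='g' seen -> skip; s[11]='c' seen -> skip
Result: igljc


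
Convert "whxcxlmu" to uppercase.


Input string: 'whxcxlmu'
Operation: convert each letter to uppercase
Mapping: 'w'->'W', 'h'->'H', 'x'->'X', 'c'->'C', 'x'->'X', 'l'->'L', 'm'->'M', 'u'->'U'
Result: WHXCXLMU


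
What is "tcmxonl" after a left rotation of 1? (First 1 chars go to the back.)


Input: 'tcmxonl', shift = 1
Operation: split at index 1 and swap parts
Front part s[0:1] = 't'
Back part s[1:] = 'cmxonl'
Rotated = back + front = 'cmxonl' + 't'
Result: cmxonlt


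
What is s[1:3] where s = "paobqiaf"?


Input string: 'paobqiaf'
Operation: slice [1:3]
Extract characters: s[1]='a', s[2]='o'
Result: ao


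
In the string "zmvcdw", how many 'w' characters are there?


Input string: 'zmvcdw'
Target character: 'w'
Scan each position: s[5]='w'
Matches found at indices: 5
Total: 1


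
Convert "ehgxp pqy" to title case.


Input string: 'ehgxp pqy'
Operation: capitalize first letter of each word
Word transformations: 'ehgxp'->'Ehgxp', 'pqy'->'Pqy'
Result: Ehgxp Pqy


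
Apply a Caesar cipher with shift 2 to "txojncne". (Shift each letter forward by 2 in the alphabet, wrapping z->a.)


Input: 'txojncne', shift = 2
Operation: for each letter, (position + 2) mod 26
Mapping: 't'(19+2=21)->'v', 'x'(23+2=25)->'z', 'o'(14+2=16)->'q', 'j'(9+2=11)->'l', 'n'(13+2=15)->'p', 'c'(2+2=4)->'e', 'n'(13+2=15)->'p', 'e'(4+2=6)->'g'
Result: vzqlpepg


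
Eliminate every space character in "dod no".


Input string: 'dod no'
Operation: remove all spaces
Words: 'dod', 'no'
Join without spaces: dodno


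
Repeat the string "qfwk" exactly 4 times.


Input string: 'qfwk'
Operation: repeat 4 times
Concatenation: 'qfwk' + 'qfwk' + 'qfwk' + 'qfwk'
Result: qfwkqfwkqfwkqfwk


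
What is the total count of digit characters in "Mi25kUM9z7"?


Input string: 'Mi25kUM9z7'
Operation: count digit characters (0-9)
Scan: 'M', 'i', '2'(digit), '5'(digit), 'k', 'U', 'M', '9'(digit), 'z', '7'(digit)
Digits found: 4
Result: 4


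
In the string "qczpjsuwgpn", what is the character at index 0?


Input string: 'qczpjsuwgpn'
Operation: get character at index 0
Index mapping: s[0]='q'
Result: 'q'


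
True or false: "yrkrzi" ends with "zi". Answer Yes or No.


Input string: 'yrkrzi'
Suffix to check: 'zi'
Last 2 characters of input: 'zi'
Match: True
Result: Yes


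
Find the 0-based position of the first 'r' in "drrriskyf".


Input string: 'drrriskyf'
Target: 'r'
Scanning left to right: s[0]='d', s[1]='r'
First match at index: 1


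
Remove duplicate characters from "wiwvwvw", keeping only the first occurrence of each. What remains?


Input: 'wiwvwvw'
Operation: keep first occurrence of each character
Scan: s[0]='w' new -> keep; s[1]='i' new -> keep; s[2]='w' seen -> skip; s[3]='v' new -> keep; s[4]='w' seen -> skip; s[5]='v' seen -> skip; s[6]='w' seen -> skip
Result: wiv


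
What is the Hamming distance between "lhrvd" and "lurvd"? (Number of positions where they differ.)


String 1: 'lhrvd'
String 2: 'lurvd'
Compare each position: pos 0: 'l'=='l', pos 1: 'h'!='u', pos 2: 'r'=='r', pos 3: 'v'=='v', pos 4: 'd'=='d'
Differing positions: 1
Hamming distance: 1


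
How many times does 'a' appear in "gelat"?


Input string: 'gelat'
Target character: 'a'
Scan each position: s[3]='a'
Matches found at indices: 3
Total: 1


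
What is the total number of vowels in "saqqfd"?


Input string: 'saqqfd'
Operation: count vowels (a, e, i, o, u)
Scan: s[0]='s', s[1]='a' (vowel), s[2]='q', s[3]='q', s[4]='f', s[5]='d'
Vowels found: 1
Result: 1


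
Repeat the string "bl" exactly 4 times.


Input string: 'bl'
Operation: repeat 4 times
Concatenation: 'bl' + 'bl' + 'bl' + 'bl'
Result: blblblbl


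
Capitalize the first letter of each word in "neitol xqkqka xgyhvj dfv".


Input string: 'neitol xqkqka xgyhvj dfv'
Operation: capitalize first letter of each word
Word transformations: 'neitol'->'Neitol', 'xqkqka'->'Xqkqka', 'xgyhvj'->'Xgyhvj', 'dfv'->'Dfv'
Result: Neitol Xqkqka Xgyhvj Dfv


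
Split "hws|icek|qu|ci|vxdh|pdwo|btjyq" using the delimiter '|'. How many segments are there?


Input string: 'hws|icek|qu|ci|vxdh|pdwo|btjyq'
Delimiter: '|'
Split result: 'hws', 'icek', 'qu', 'ci', 'vxdh', 'pdwo', 'btjyq'
Number of parts: 7


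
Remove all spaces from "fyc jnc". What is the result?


Input string: 'fyc jnc'
Operation: remove all spaces
Words: 'fyc', 'jnc'
Join without spaces: fycjnc


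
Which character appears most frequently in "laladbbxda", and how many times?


Input: 'laladbbxda'
Operation: tally each character
Counts: 'a':3, 'b':2, 'd':2, 'l':2, 'x':1
Maximum: 'a' appears 3 times


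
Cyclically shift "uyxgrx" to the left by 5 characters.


Input: 'uyxgrx', shift = 5
Operation: split at index 5 and swap parts
Front part s[0:5] = 'uyxgr'
Back part s[5:] = 'x'
Rotated = back + front = 'x' + 'uyxgr'
Result: xuyxgr


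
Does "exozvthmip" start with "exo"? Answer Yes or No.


Input string: 'exozvthmip'
Prefix to check: 'exo'
First 3 characters of input: 'exo'
Match: True
Result: Yes


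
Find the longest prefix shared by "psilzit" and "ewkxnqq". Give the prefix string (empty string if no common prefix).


String 1: 'psilzit'
String 2: 'ewkxnqq'
Compare position by position:
pos 0: 'p' vs 'e' differ -> stop
Longest common prefix: "" (length 0)


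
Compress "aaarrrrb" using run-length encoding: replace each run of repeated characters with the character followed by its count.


Input: 'aaarrrrb'
Operation: identify consecutive runs
Runs: 'aaa' -> a3, 'rrrr' -> r4, 'b' -> b1
Encoded: a3r4b1


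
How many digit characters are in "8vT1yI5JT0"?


Input string: '8vT1yI5JT0'
Operation: count digit characters (0-9)
Scan: '8'(digit), 'v', 'T', '1'(digit), 'y', 'I', '5'(digit), 'J', 'T', '0'(digit)
Digits found: 4
Result: 4


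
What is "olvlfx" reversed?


Input string: 'olvlfx'
Operation: reverse character order
Original order: 'o' -> 'l' -> 'v' -> 'l' -> 'f' -> 'x'
Reversed order: 'x' -> 'f' -> 'l' -> 'v' -> 'l' -> 'o'
Result: xflvlo


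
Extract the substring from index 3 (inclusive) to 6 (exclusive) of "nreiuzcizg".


Input string: 'nreiuzcizg'
Operation: slice [3:6]
Extract characters: s[3]='i', s[4]='u', s[5]='z'
Result: iuz


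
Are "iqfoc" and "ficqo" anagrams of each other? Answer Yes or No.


String 1: 'iqfoc' -> sorted: 'cfioq'
String 2: 'ficqo' -> sorted: 'cfioq'
Compare sorted forms: 'cfioq' == 'cfioq'
Anagram: Yes


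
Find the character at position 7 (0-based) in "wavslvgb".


Input string: 'wavslvgb'
Operation: get character at index 7
Index mapping: s[0]='w', s[1]='a', s[2]='v', s[3]='s', s[4]='l', s[5]='v', s[6]='g', s[7]='b'
Result: 'b'


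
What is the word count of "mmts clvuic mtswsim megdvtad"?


Input string: 'mmts clvuic mtswsim megdvtad'
Operation: split by spaces
Words found: 'mmts', 'clvuic', 'mtswsim', 'megdvtad'
Word count: 4


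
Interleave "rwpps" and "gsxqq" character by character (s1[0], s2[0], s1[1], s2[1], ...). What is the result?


String 1: 'rwpps'
String 2: 'gsxqq'
Operation: alternate characters
Pairs: 'r'+'g', 'w'+'s', 'p'+'x', 'p'+'q', 's'+'q'
Result: rgwspxpqsq


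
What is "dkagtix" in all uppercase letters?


Input string: 'dkagtix'
Operation: convert each letter to uppercase
Mapping: 'd'->'D', 'k'->'K', 'a'->'A', 'g'->'G', 't'->'T', 'i'->'I', 'x'->'X'
Result: DKAGTIX


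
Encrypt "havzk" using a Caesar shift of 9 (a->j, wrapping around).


Input: 'havzk', shift = 9
Operation: for each letter, (position + 9) mod 26
Mapping: 'h'(7+9=16)->'q', 'a'(0+9=9)->'j', 'v'(21+9=30, 30 mod 26=4)->'e', 'z'(25+9=34, 34 mod 26=8)->'i', 'k'(10+9=19)->'t'
Result: qjeit


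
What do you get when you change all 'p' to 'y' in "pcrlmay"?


Input string: 'pcrlmay'
Operation: replace 'p' with 'y'
Positions of 'p': 0
After replacement: ycrlmay


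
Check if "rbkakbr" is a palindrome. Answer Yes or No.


Input string: 'rbkakbr'
Reversed: 'rbkakbr'
Compare pairs: s[0]='r' vs s[6]='r' (match), s[1]='b' vs s[5]='b' (match), s[2]='k' vs s[4]='k' (match)
Palindrome: Yes


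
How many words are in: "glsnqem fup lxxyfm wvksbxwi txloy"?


Input string: 'glsnqem fup lxxyfm wvksbxwi txloy'
Operation: split by spaces
Words found: 'glsnqem', 'fup', 'lxxyfm', 'wvksbxwi', 'txloy'
Word count: 5


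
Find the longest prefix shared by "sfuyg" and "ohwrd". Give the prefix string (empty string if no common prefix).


String 1: 'sfuyg'
String 2: 'ohwrd'
Compare position by position:
pos 0: 's' vs 'o' differ -> stop
Longest common prefix: "" (length 0)


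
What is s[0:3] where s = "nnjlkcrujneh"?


Input string: 'nnjlkcrujneh'
Operation: slice [0:3]
Extract characters: s[0]='n', s[1]='n', s[2]='j'
Result: nnj


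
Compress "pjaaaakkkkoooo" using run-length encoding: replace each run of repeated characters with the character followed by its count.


Input: 'pjaaaakkkkoooo'
Operation: identify consecutive runs
Runs: 'p' -> p1, 'j' -> j1, 'aaaa' -> a4, 'kkkk' -> k4, 'oooo' -> o4
Encoded: p1j1a4k4o4


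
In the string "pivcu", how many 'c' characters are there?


Input string: 'pivcu'
Target character: 'c'
Scan each position: s[3]='c'
Matches found at indices: 3
Total: 1


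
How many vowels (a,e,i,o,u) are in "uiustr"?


Input string: 'uiustr'
Operation: count vowels (a, e, i, o, u)
Scan: s[0]='u' (vowel), s[1]='i' (vowel), s[2]='u' (vowel), s[3]='s', s[4]='t', s[5]='r'
Vowels found: 3
Result: 3


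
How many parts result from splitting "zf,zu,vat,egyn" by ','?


Input string: 'zf,zu,vat,egyn'
Delimiter: ','
Split result: 'zf', 'zu', 'vat', 'egyn'
Number of parts: 4


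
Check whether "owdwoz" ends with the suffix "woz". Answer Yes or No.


Input string: 'owdwoz'
Suffix to check: 'woz'
Last 3 characters of input: 'woz'
Match: True
Result: Yes


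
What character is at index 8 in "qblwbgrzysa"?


Input string: 'qblwbgrzysa'
Operation: get character at index 8
Index mapping: s[0]='q', s[1]='b', s[2]='l', s[3]='w', s[4]='b', s[5]='g', s[6]='r', s[7]='z', s[8]='y'
Result: 'y'


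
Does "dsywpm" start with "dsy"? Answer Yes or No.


Input string: 'dsywpm'
Prefix to check: 'dsy'
First 3 characters of input: 'dsy'
Match: True
Result: Yes


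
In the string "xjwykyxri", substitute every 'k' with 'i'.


Input string: 'xjwykyxri'
Operation: replace 'k' with 'i'
Positions of 'k': 4
After replacement: xjwyiyxri


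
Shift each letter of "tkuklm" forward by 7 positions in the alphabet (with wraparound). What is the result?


Input: 'tkuklm', shift = 7
Operation: for each letter, (position + 7) mod 26
Mapping: 't'(19+7=26, 26 mod 26=0)->'a', 'k'(10+7=17)->'r', 'u'(20+7=27, 27 mod 26=1)->'b', 'k'(10+7=17)->'r', 'l'(11+7=18)->'s', 'm'(12+7=19)->'t'
Result: arbrst


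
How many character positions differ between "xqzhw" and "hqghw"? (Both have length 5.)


String 1: 'xqzhw'
String 2: 'hqghw'
Compare each position: pos 0: 'x'!='h', pos 1: 'q'=='q', pos 2: 'z'!='g', pos 3: 'h'=='h', pos 4: 'w'=='w'
Differing positions: 2
Hamming distance: 2


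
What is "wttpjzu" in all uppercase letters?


Input string: 'wttpjzu'
Operation: convert each letter to uppercase
Mapping: 'w'->'W', 't'->'T', 't'->'T', 'p'->'P', 'j'->'J', 'z'->'Z', 'u'->'U'
Result: WTTPJZU


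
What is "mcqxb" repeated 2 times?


Input string: 'mcqxb'
Operation: repeat 2 times
Concatenation: 'mcqxb' + 'mcqxb'
Result: mcqxbmcqxb


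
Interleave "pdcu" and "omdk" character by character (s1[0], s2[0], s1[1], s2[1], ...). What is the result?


String 1: 'pdcu'
String 2: 'omdk'
Operation: alternate characters
Pairs: 'p'+'o', 'd'+'m', 'c'+'d', 'u'+'k'
Result: podmcduk


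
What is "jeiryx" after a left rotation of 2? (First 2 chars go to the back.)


Input: 'jeiryx', shift = 2
Operation: split at index 2 and swap parts
Front part s[0:2] = 'je'
Back part s[2:] = 'iryx'
Rotated = back + front = 'iryx' + 'je'
Result: iryxje


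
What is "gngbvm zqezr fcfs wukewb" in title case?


Input string: 'gngbvm zqezr fcfs wukewb'
Operation: capitalize first letter of each word
Word transformations: 'gngbvm'->'Gngbvm', 'zqezr'->'Zqezr', 'fcfs'->'Fcfs', 'wukewb'->'Wukewb'
Result: Gngbvm Zqezr Fcfs Wukewb


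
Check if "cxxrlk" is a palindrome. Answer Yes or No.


Input string: 'cxxrlk'
Reversed: 'klrxxc'
Compare pairs: s[0]='c' vs s[5]='k' (mismatch), s[1]='x' vs s[4]='l' (mismatch), s[2]='x' vs s[3]='r' (mismatch)
Palindrome: No


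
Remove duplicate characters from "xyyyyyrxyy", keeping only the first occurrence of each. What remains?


Input: 'xyyyyyrxyy'
Operation: keep first occurrence of each character
Scan: s[0]='x' new -> keep; s[1]='y' new -> keep; s[2]='y' seen -> skip; s[3]='y' seen -> skip; s[4]='y' seen -> skip; s[5]='y' seen -> skip; s[6]='r' new -> keep; s[7]='x' seen -> skip; s[8]='y' seen -> skip; s[9]='y' seen -> skip
Result: xyr


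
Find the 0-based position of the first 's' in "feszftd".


Input string: 'feszftd'
Target: 's'
Scanning left to right: s[0]='f', s[1]='e', s[2]='s'
First match at index: 2


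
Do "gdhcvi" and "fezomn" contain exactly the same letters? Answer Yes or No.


String 1: 'gdhcvi' -> sorted: 'cdghiv'
String 2: 'fezomn' -> sorted: 'efmnoz'
Compare sorted forms: 'cdghiv' != 'efmnoz'
Anagram: No


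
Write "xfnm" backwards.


Input string: 'xfnm'
Operation: reverse character order
Original order: 'x' -> 'f' -> 'n' -> 'm'
Reversed order: 'm' -> 'n' -> 'f' -> 'x'
Result: mnfx


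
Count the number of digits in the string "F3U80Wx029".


Input string: 'F3U80Wx029'
Operation: count digit characters (0-9)
Scan: 'F', '3'(digit), 'U', '8'(digit), '0'(digit), 'W', 'x', '0'(digit), '2'(digit), '9'(digit)
Digits found: 6
Result: 6


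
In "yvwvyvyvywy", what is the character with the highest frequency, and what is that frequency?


Input: 'yvwvyvyvywy'
Operation: tally each character
Counts: 'v':4, 'w':2, 'y':5
Maximum: 'y' appears 5 times


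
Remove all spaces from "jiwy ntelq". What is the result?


Input string: 'jiwy ntelq'
Operation: remove all spaces
Words: 'jiwy', 'ntelq'
Join without spaces: jiwyntelq


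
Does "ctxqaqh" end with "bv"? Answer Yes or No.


Input string: 'ctxqaqh'
Suffix to check: 'bv'
Last 2 characters of input: 'qh'
Match: False
Result: No


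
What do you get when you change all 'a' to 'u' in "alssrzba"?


Input string: 'alssrzba'
Operation: replace 'a' with 'u'
Positions of 'a': 0, 7
After replacement: ulssrzbu


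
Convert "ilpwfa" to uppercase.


Input string: 'ilpwfa'
Operation: convert each letter to uppercase
Mapping: 'i'->'I', 'l'->'L', 'p'->'P', 'w'->'W', 'f'->'F', 'a'->'A'
Result: ILPWFA


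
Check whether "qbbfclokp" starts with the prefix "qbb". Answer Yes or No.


Input string: 'qbbfclokp'
Prefix to check: 'qbb'
First 3 characters of input: 'qbb'
Match: True
Result: Yes


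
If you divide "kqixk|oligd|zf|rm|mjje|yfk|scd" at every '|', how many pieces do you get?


Input string: 'kqixk|oligd|zf|rm|mjje|yfk|scd'
Delimiter: '|'
Split result: 'kqixk', 'oligd', 'zf', 'rm', 'mjje', 'yfk', 'scd'
Number of parts: 7


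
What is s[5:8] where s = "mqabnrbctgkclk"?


Input string: 'mqabnrbctgkclk'
Operation: slice [5:8]
Extract characters: s[5]='r', s[6]='b', s[7]='c'
Result: rbc


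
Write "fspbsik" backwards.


Input string: 'fspbsik'
Operation: reverse character order
Original order: 'f' -> 's' -> 'p' -> 'b' -> 's' -> 'i' -> 'k'
Reversed order: 'k' -> 'i' -> 's' -> 'b' -> 'p' -> 's' -> 'f'
Result: kisbpsf


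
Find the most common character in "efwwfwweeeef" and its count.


Input: 'efwwfwweeeef'
Operation: tally each character
Counts: 'e':5, 'f':3, 'w':4
Maximum: 'e' appears 5 times


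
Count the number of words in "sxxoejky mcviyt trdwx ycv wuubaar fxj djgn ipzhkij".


Input string: 'sxxoejky mcviyt trdwx ycv wuubaar fxj djgn ipzhkij'
Operation: split by spaces
Words found: 'sxxoejky', 'mcviyt', 'trdwx', 'ycv', 'wuubaar', 'fxj', 'djgn', 'ipzhkij'
Word count: 8


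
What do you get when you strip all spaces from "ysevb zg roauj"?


Input string: 'ysevb zg roauj'
Operation: remove all spaces
Words: 'ysevb', 'zg', 'roauj'
Join without spaces: ysevbzgroauj


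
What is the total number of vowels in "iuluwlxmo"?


Input string: 'iuluwlxmo'
Operation: count vowels (a, e, i, o, u)
Scan: s[0]='i' (vowel), s[1]='u' (vowel), s[2]='l', s[3]='u' (vowel), s[4]='w', s[5]='l', s[6]='x', s[7]='m', s[8]='o' (vowel)
Vowels found: 4
Result: 4


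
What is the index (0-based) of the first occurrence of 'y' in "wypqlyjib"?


Input string: 'wypqlyjib'
Target: 'y'
Scanning left to right: s[0]='w', s[1]='y'
First match at index: 1


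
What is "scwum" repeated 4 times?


Input string: 'scwum'
Operation: repeat 4 times
Concatenation: 'scwum' + 'scwum' + 'scwum' + 'scwum'
Result: scwumscwumscwumscwum


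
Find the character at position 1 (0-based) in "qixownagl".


Input string: 'qixownagl'
Operation: get character at index 1
Index mapping: s[0]='q', s[1]='i'
Result: 'i'


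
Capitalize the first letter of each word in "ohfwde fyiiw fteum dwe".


Input string: 'ohfwde fyiiw fteum dwe'
Operation: capitalize first letter of each word
Word transformations: 'ohfwde'->'Ohfwde', 'fyiiw'->'Fyiiw', 'fteum'->'Fteum', 'dwe'->'Dwe'
Result: Ohfwde Fyiiw Fteum Dwe


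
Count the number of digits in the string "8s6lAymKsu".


Input string: '8s6lAymKsu'
Operation: count digit characters (0-9)
Scan: '8'(digit), 's', '6'(digit), 'l', 'A', 'y', 'm', 'K', 's', 'u'
Digits found: 2
Result: 2


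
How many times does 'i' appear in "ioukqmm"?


Input string: 'ioukqmm'
Target character: 'i'
Scan each position: s[0]='i'
Matches found at indices: 0
Total: 1


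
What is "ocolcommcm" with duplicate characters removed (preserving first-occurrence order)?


Input: 'ocolcommcm'
Operation: keep first occurrence of each character
Scan: s[0]='o' new -> keep; s[1]='c' new -> keep; s[2]='o' seen -> skip; s[3]='l' new -> keep; s[4]='c' seen -> skip; s[5]='o' seen -> skip; s[6]='m' new -> keep; s[7]='m' seen -> skip; s[8]='c' seen -> skip; s[9]='m' seen -> skip
Result: oclm


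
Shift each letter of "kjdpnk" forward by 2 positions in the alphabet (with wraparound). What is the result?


Input: 'kjdpnk', shift = 2
Operation: for each letter, (position + 2) mod 26
Mapping: 'k'(10+2=12)->'m', 'j'(9+2=11)->'l', 'd'(3+2=5)->'f', 'p'(15+2=17)->'r', 'n'(13+2=15)->'p', 'k'(10+2=12)->'m'
Result: mlfrpm


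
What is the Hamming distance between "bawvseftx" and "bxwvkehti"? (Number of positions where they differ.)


String 1: 'bawvseftx'
String 2: 'bxwvkehti'
Compare each position: pos 0: 'b'=='b', pos 1: 'a'!='x', pos 2: 'w'=='w', pos 3: 'v'=='v', pos 4: 's'!='k', pos 5: 'e'=='e', pos 6: 'f'!='h', pos 7: 't'=='t', pos 8: 'x'!='i'
Differing positions: 4
Hamming distance: 4


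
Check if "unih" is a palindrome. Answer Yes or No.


Input string: 'unih'
Reversed: 'hinu'
Compare pairs: s[0]='u' vs s[3]='h' (mismatch), s[1]='n' vs s[2]='i' (mismatch)
Palindrome: No


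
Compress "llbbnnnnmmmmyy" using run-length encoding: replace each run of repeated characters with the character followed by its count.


Input: 'llbbnnnnmmmmyy'
Operation: identify consecutive runs
Runs: 'll' -> l2, 'bb' -> b2, 'nnnn' -> n4, 'mmmm' -> m4, 'yy' -> y2
Encoded: l2b2n4m4y2


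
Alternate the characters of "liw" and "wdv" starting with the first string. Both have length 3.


String 1: 'liw'
String 2: 'wdv'
Operation: alternate characters
Pairs: 'l'+'w', 'i'+'d', 'w'+'v'
Result: lwidwv


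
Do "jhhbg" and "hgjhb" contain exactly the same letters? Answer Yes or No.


String 1: 'jhhbg' -> sorted: 'bghhj'
String 2: 'hgjhb' -> sorted: 'bghhj'
Compare sorted forms: 'bghhj' == 'bghhj'
Anagram: Yes


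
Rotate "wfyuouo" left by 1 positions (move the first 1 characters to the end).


Input: 'wfyuouo', shift = 1
Operation: split at index 1 and swap parts
Front part s[0:1] = 'w'
Back part s[1:] = 'fyuouo'
Rotated = back + front = 'fyuouo' + 'w'
Result: fyuouow


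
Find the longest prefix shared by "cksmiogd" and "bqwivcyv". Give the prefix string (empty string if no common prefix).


String 1: 'cksmiogd'
String 2: 'bqwivcyv'
Compare position by position:
pos 0: 'c' vs 'b' differ -> stop
Longest common prefix: "" (length 0)


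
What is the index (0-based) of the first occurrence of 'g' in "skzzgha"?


Input string: 'skzzgha'
Target: 'g'
Scanning left to right: s[0]='s', s[1]='k', s[2]='z', s[3]='z', s[4]='g'
First match at index: 4


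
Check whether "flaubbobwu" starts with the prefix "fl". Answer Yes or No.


Input string: 'flaubbobwu'
Prefix to check: 'fl'
First 2 characters of input: 'fl'
Match: True
Result: Yes


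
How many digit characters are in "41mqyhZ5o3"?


Input string: '41mqyhZ5o3'
Operation: count digit characters (0-9)
Scan: '4'(digit), '1'(digit), 'm', 'q', 'y', 'h', 'Z', '5'(digit), 'o', '3'(digit)
Digits found: 4
Result: 4


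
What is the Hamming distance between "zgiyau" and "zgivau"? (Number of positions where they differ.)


String 1: 'zgiyau'
String 2: 'zgivau'
Compare each position: pos 0: 'z'=='z', pos 1: 'g'=='g', pos 2: 'i'=='i', pos 3: 'y'!='v', pos 4: 'a'=='a', pos 5: 'u'=='u'
Differing positions: 1
Hamming distance: 1


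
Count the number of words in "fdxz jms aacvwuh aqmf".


Input string: 'fdxz jms aacvwuh aqmf'
Operation: split by spaces
Words found: 'fdxz', 'jms', 'aacvwuh', 'aqmf'
Word count: 4


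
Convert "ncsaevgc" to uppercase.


Input string: 'ncsaevgc'
Operation: convert each letter to uppercase
Mapping: 'n'->'N', 'c'->'C', 's'->'S', 'a'->'A', 'e'->'E', 'v'->'V', 'g'->'G', 'c'->'C'
Result: NCSAEVGC


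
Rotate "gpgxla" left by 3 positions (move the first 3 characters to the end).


Input: 'gpgxla', shift = 3
Operation: split at index 3 and swap parts
Front part s[0:3] = 'gpg'
Back part s[3:] = 'xla'
Rotated = back + front = 'xla' + 'gpg'
Result: xlagpg


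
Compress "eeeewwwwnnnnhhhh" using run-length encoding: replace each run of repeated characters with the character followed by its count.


Input: 'eeeewwwwnnnnhhhh'
Operation: identify consecutive runs
Runs: 'eeee' -> e4, 'wwww' -> w4, 'nnnn' -> n4, 'hhhh' -> h4
Encoded: e4w4n4h4


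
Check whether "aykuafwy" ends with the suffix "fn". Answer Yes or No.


Input string: 'aykuafwy'
Suffix to check: 'fn'
Last 2 characters of input: 'wy'
Match: False
Result: No


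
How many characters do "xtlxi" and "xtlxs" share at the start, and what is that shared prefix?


String 1: 'xtlxi'
String 2: 'xtlxs'
Compare position by position:
pos 0: 'x' vs 'x' match
pos 1: 't' vs 't' match
pos 2: 'l' vs 'l' match
pos 3: 'x' vs 'x' match
pos 4: 'i' vs 's' differ -> stop
Longest common prefix: "xtlx" (length 4)


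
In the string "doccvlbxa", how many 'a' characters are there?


Input string: 'doccvlbxa'
Target character: 'a'
Scan each position: s[8]='a'
Matches found at indices: 8
Total: 1


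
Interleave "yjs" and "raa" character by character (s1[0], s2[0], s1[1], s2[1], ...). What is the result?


String 1: 'yjs'
String 2: 'raa'
Operation: alternate characters
Pairs: 'y'+'r', 'j'+'a', 's'+'a'
Result: yrjasa


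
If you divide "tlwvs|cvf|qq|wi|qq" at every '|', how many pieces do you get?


Input string: 'tlwvs|cvf|qq|wi|qq'
Delimiter: '|'
Split result: 'tlwvs', 'cvf', 'qq', 'wi', 'qq'
Number of parts: 5


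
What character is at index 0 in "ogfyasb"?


Input string: 'ogfyasb'
Operation: get character at index 0
Index mapping: s[0]='o'
Result: 'o'


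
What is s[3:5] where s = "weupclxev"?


Input string: 'weupclxev'
Operation: slice [3:5]
Extract characters: s[3]='p', s[4]='c'
Result: pc


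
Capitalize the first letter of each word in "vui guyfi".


Input string: 'vui guyfi'
Operation: capitalize first letter of each word
Word transformations: 'vui'->'Vui', 'guyfi'->'Guyfi'
Result: Vui Guyfi
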